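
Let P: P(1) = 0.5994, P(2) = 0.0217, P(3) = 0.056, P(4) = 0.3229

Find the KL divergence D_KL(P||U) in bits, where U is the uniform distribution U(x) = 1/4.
0.6780 bits

U(i) = 1/4 for all i

D_KL(P||U) = Σ P(x) log₂(P(x) / (1/4))
           = Σ P(x) log₂(P(x)) + log₂(4)
           = log₂(4) - H(P)

H(P) = -Σ P(x) log₂(P(x)):
  -P(1)·log₂(P(1)) = -(0.5994)·log₂(0.5994) = 0.44260
  -P(2)·log₂(P(2)) = -(0.0217)·log₂(0.0217) = 0.11992
  -P(3)·log₂(P(3)) = -(0.056)·log₂(0.056) = 0.23287
  -P(4)·log₂(P(4)) = -(0.3229)·log₂(0.3229) = 0.52660
H(P) = 0.44260 + 0.11992 + 0.23287 + 0.52660 = 1.32199 bits

log₂(4) = 2.00000 bits

D_KL(P||U) = 2.00000 - 1.32199 = 0.67801 ≈ 0.6780 bits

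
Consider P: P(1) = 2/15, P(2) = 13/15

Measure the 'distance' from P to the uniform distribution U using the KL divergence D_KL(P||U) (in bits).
0.4335 bits

U(i) = 1/2 for all i

D_KL(P||U) = Σ P(x) log₂(P(x) / (1/2))
           = Σ P(x) log₂(P(x)) + log₂(2)
           = log₂(2) - H(P)

H(P) = -Σ P(x) log₂(P(x)):
  -P(1)·log₂(P(1)) = -(2/15)·log₂(2/15) = 0.38759
  -P(2)·log₂(P(2)) = -(13/15)·log₂(13/15) = 0.17892
H(P) = 0.38759 + 0.17892 = 0.56651 bits

log₂(2) = 1.00000 bits

D_KL(P||U) = 1.00000 - 0.56651 = 0.43349 ≈ 0.4335 bits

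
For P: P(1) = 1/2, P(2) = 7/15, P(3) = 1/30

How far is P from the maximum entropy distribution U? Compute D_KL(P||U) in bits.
0.4083 bits

U(i) = 1/3 for all i

D_KL(P||U) = Σ P(x) log₂(P(x) / (1/3))
           = Σ P(x) log₂(P(x)) + log₂(3)
           = log₂(3) - H(P)

H(P) = -Σ P(x) log₂(P(x)):
  -P(1)·log₂(P(1)) = -(1/2)·log₂(1/2) = 0.50000
  -P(2)·log₂(P(2)) = -(7/15)·log₂(7/15) = 0.51312
  -P(3)·log₂(P(3)) = -(1/30)·log₂(1/30) = 0.16356
H(P) = 0.50000 + 0.51312 + 0.16356 = 1.17668 bits

log₂(3) = 1.58496 bits

D_KL(P||U) = 1.58496 - 1.17668 = 0.40828 ≈ 0.4083 bits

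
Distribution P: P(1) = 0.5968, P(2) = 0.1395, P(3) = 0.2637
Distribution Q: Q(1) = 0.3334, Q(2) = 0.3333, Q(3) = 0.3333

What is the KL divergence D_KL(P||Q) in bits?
0.2369 bits

D_KL(P||Q) = Σ P(x) log₂(P(x)/Q(x))

Computing term by term:
  P(1)·log₂(P(1)/Q(1)) = 0.5968·log₂(0.5968/0.3334) = 0.50131
  P(2)·log₂(P(2)/Q(2)) = 0.1395·log₂(0.1395/0.3333) = -0.17529
  P(3)·log₂(P(3)/Q(3)) = 0.2637·log₂(0.2637/0.3333) = -0.08911

D_KL(P||Q) = 0.50131 - 0.17529 - 0.08911 = 0.23691 ≈ 0.2369 bits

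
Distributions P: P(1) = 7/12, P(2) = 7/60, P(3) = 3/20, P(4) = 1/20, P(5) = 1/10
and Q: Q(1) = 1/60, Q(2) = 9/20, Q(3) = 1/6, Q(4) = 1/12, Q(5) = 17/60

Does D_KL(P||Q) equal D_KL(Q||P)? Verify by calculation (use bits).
D_KL(P||Q) = 2.5550 bits, D_KL(Q||P) = 1.3034 bits. No — D_KL(P||Q) ≠ D_KL(Q||P) for this pair.

D_KL(P||Q) = Σ P(x) log₂(P(x)/Q(x))

Computing term by term:
  P(1)·log₂(P(1)/Q(1)) = (7/12)·log₂((7/12)/(1/60)) = 2.99208
  P(2)·log₂(P(2)/Q(2)) = (7/60)·log₂((7/60)/(9/20)) = -0.22721
  P(3)·log₂(P(3)/Q(3)) = (3/20)·log₂((3/20)/(1/6)) = -0.02280
  P(4)·log₂(P(4)/Q(4)) = (1/20)·log₂((1/20)/(1/12)) = -0.03685
  P(5)·log₂(P(5)/Q(5)) = (1/10)·log₂((1/10)/(17/60)) = -0.15025

D_KL(P||Q) = 2.99208 - 0.22721 - 0.02280 - 0.03685 - 0.15025 = 2.55497 ≈ 2.5550 bits

D_KL(Q||P) = Σ Q(x) log₂(Q(x)/P(x))

Computing term by term:
  Q(1)·log₂(Q(1)/P(1)) = (1/60)·log₂((1/60)/(7/12)) = -0.08549
  Q(2)·log₂(Q(2)/P(2)) = (9/20)·log₂((9/20)/(7/60)) = 0.87639
  Q(3)·log₂(Q(3)/P(3)) = (1/6)·log₂((1/6)/(3/20)) = 0.02533
  Q(4)·log₂(Q(4)/P(4)) = (1/12)·log₂((1/12)/(1/20)) = 0.06141
  Q(5)·log₂(Q(5)/P(5)) = (17/60)·log₂((17/60)/(1/10)) = 0.42571

D_KL(Q||P) = -0.08549 + 0.87639 + 0.02533 + 0.06141 + 0.42571 = 1.30335 ≈ 1.3034 bits

These are NOT equal (difference: 1.2516 bits). KL divergence is asymmetric: D_KL(P||Q) ≠ D_KL(Q||P) in general.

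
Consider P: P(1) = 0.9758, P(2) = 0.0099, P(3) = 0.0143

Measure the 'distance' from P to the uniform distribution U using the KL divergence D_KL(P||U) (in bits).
1.3969 bits

U(i) = 1/3 for all i

D_KL(P||U) = Σ P(x) log₂(P(x) / (1/3))
           = Σ P(x) log₂(P(x)) + log₂(3)
           = log₂(3) - H(P)

H(P) = -Σ P(x) log₂(P(x)):
  -P(1)·log₂(P(1)) = -(0.9758)·log₂(0.9758) = 0.03449
  -P(2)·log₂(P(2)) = -(0.0099)·log₂(0.0099) = 0.06592
  -P(3)·log₂(P(3)) = -(0.0143)·log₂(0.0143) = 0.08763
H(P) = 0.03449 + 0.06592 + 0.08763 = 0.18804 bits

log₂(3) = 1.58496 bits

D_KL(P||U) = 1.58496 - 0.18804 = 1.39692 ≈ 1.3969 bits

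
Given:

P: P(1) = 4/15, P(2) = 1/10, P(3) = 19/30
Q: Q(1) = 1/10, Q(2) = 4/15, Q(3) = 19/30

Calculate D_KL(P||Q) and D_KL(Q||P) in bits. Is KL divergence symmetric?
D_KL(P||Q) = 0.2358 bits, D_KL(Q||P) = 0.2358 bits. The two values coincide for this particular pair, but no — KL divergence is not symmetric in general.

D_KL(P||Q) = Σ P(x) log₂(P(x)/Q(x))

Computing term by term:
  P(1)·log₂(P(1)/Q(1)) = (4/15)·log₂((4/15)/(1/10)) = 0.37734
  P(2)·log₂(P(2)/Q(2)) = (1/10)·log₂((1/10)/(4/15)) = -0.14150
  P(3)·log₂(P(3)/Q(3)) = (19/30)·log₂((19/30)/(19/30)) = 0.00000

D_KL(P||Q) = 0.37734 - 0.14150 + 0.00000 = 0.23584 ≈ 0.2358 bits

D_KL(Q||P) = Σ Q(x) log₂(Q(x)/P(x))

Computing term by term:
  Q(1)·log₂(Q(1)/P(1)) = (1/10)·log₂((1/10)/(4/15)) = -0.14150
  Q(2)·log₂(Q(2)/P(2)) = (4/15)·log₂((4/15)/(1/10)) = 0.37734
  Q(3)·log₂(Q(3)/P(3)) = (19/30)·log₂((19/30)/(19/30)) = 0.00000

D_KL(Q||P) = -0.14150 + 0.37734 + 0.00000 = 0.23584 ≈ 0.2358 bits

These ARE equal here. Q is P with outcomes relabeled (Q(1) = P(2), Q(2) = P(1)) by a relabeling that is its own inverse, so the two sums contain exactly the same terms in a different order. This is a special case — KL divergence is not symmetric in general: D_KL(P||Q) ≠ D_KL(Q||P) for most P, Q.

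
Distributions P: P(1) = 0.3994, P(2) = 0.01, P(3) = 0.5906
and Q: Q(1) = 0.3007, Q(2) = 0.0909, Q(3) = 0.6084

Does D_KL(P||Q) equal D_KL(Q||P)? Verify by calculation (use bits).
D_KL(P||Q) = 0.1064 bits, D_KL(Q||P) = 0.1924 bits. No — D_KL(P||Q) ≠ D_KL(Q||P) for this pair.

D_KL(P||Q) = Σ P(x) log₂(P(x)/Q(x))

Computing term by term:
  P(1)·log₂(P(1)/Q(1)) = 0.3994·log₂(0.3994/0.3007) = 0.16356
  P(2)·log₂(P(2)/Q(2)) = 0.01·log₂(0.01/0.0909) = -0.03184
  P(3)·log₂(P(3)/Q(3)) = 0.5906·log₂(0.5906/0.6084) = -0.02530

D_KL(P||Q) = 0.16356 - 0.03184 - 0.02530 = 0.10642 ≈ 0.1064 bits

D_KL(Q||P) = Σ Q(x) log₂(Q(x)/P(x))

Computing term by term:
  Q(1)·log₂(Q(1)/P(1)) = 0.3007·log₂(0.3007/0.3994) = -0.12314
  Q(2)·log₂(Q(2)/P(2)) = 0.0909·log₂(0.0909/0.01) = 0.28945
  Q(3)·log₂(Q(3)/P(3)) = 0.6084·log₂(0.6084/0.5906) = 0.02606

D_KL(Q||P) = -0.12314 + 0.28945 + 0.02606 = 0.19237 ≈ 0.1924 bits

These are NOT equal (difference: 0.0860 bits). KL divergence is asymmetric: D_KL(P||Q) ≠ D_KL(Q||P) in general.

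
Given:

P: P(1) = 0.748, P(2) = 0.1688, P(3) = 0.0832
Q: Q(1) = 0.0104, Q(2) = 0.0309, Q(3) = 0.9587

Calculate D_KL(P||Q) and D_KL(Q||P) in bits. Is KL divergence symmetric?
D_KL(P||Q) = 4.7341 bits, D_KL(Q||P) = 3.2409 bits. No, KL divergence is not symmetric.

D_KL(P||Q) = Σ P(x) log₂(P(x)/Q(x))

Computing term by term:
  P(1)·log₂(P(1)/Q(1)) = 0.748·log₂(0.748/0.0104) = 4.61395
  P(2)·log₂(P(2)/Q(2)) = 0.1688·log₂(0.1688/0.0309) = 0.41350
  P(3)·log₂(P(3)/Q(3)) = 0.0832·log₂(0.0832/0.9587) = -0.29340

D_KL(P||Q) = 4.61395 + 0.41350 - 0.29340 = 4.73405 ≈ 4.7341 bits

D_KL(Q||P) = Σ Q(x) log₂(Q(x)/P(x))

Computing term by term:
  Q(1)·log₂(Q(1)/P(1)) = 0.0104·log₂(0.0104/0.748) = -0.06415
  Q(2)·log₂(Q(2)/P(2)) = 0.0309·log₂(0.0309/0.1688) = -0.07569
  Q(3)·log₂(Q(3)/P(3)) = 0.9587·log₂(0.9587/0.0832) = 3.38078

D_KL(Q||P) = -0.06415 - 0.07569 + 3.38078 = 3.24094 ≈ 3.2409 bits

These are NOT equal (difference: 1.4932 bits). KL divergence is asymmetric: D_KL(P||Q) ≠ D_KL(Q||P) in general.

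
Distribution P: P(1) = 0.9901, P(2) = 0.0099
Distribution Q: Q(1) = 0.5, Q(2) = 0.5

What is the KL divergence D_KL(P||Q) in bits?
0.9199 bits

D_KL(P||Q) = Σ P(x) log₂(P(x)/Q(x))

Computing term by term:
  P(1)·log₂(P(1)/Q(1)) = 0.9901·log₂(0.9901/0.5) = 0.97589
  P(2)·log₂(P(2)/Q(2)) = 0.0099·log₂(0.0099/0.5) = -0.05602

D_KL(P||Q) = 0.97589 - 0.05602 = 0.91987 ≈ 0.9199 bits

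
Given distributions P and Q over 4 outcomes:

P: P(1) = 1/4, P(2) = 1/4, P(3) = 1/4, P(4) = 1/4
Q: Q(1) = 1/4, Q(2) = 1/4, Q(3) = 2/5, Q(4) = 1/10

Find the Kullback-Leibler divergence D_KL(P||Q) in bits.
0.1610 bits

D_KL(P||Q) = Σ P(x) log₂(P(x)/Q(x))

Computing term by term:
  P(1)·log₂(P(1)/Q(1)) = (1/4)·log₂((1/4)/(1/4)) = 0.00000
  P(2)·log₂(P(2)/Q(2)) = (1/4)·log₂((1/4)/(1/4)) = 0.00000
  P(3)·log₂(P(3)/Q(3)) = (1/4)·log₂((1/4)/(2/5)) = -0.16952
  P(4)·log₂(P(4)/Q(4)) = (1/4)·log₂((1/4)/(1/10)) = 0.33048

D_KL(P||Q) = 0.00000 + 0.00000 - 0.16952 + 0.33048 = 0.16096 ≈ 0.1610 bits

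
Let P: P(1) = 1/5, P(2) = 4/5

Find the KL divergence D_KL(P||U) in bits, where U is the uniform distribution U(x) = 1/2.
0.2781 bits

U(i) = 1/2 for all i

D_KL(P||U) = Σ P(x) log₂(P(x) / (1/2))
           = Σ P(x) log₂(P(x)) + log₂(2)
           = log₂(2) - H(P)

H(P) = -Σ P(x) log₂(P(x)):
  -P(1)·log₂(P(1)) = -(1/5)·log₂(1/5) = 0.46439
  -P(2)·log₂(P(2)) = -(4/5)·log₂(4/5) = 0.25754
H(P) = 0.46439 + 0.25754 = 0.72193 bits

log₂(2) = 1.00000 bits

D_KL(P||U) = 1.00000 - 0.72193 = 0.27807 ≈ 0.2781 bits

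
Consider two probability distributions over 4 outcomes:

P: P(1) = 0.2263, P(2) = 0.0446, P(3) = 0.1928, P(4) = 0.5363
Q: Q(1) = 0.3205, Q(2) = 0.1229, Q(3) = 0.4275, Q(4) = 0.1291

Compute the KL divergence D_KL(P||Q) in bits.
0.7015 bits

D_KL(P||Q) = Σ P(x) log₂(P(x)/Q(x))

Computing term by term:
  P(1)·log₂(P(1)/Q(1)) = 0.2263·log₂(0.2263/0.3205) = -0.11362
  P(2)·log₂(P(2)/Q(2)) = 0.0446·log₂(0.0446/0.1229) = -0.06522
  P(3)·log₂(P(3)/Q(3)) = 0.1928·log₂(0.1928/0.4275) = -0.22149
  P(4)·log₂(P(4)/Q(4)) = 0.5363·log₂(0.5363/0.1291) = 1.10186

D_KL(P||Q) = -0.11362 - 0.06522 - 0.22149 + 1.10186 = 0.70153 ≈ 0.7015 bits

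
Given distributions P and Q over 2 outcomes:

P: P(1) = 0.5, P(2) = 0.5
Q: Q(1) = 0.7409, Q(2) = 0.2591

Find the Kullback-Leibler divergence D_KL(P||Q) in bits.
0.1905 bits

D_KL(P||Q) = Σ P(x) log₂(P(x)/Q(x))

Computing term by term:
  P(1)·log₂(P(1)/Q(1)) = 0.5·log₂(0.5/0.7409) = -0.28368
  P(2)·log₂(P(2)/Q(2)) = 0.5·log₂(0.5/0.2591) = 0.47421

D_KL(P||Q) = -0.28368 + 0.47421 = 0.19053 ≈ 0.1905 bits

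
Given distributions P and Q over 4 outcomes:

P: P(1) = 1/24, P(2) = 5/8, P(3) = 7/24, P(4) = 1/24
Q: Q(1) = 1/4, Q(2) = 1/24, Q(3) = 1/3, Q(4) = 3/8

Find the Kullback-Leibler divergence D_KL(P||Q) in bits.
2.1458 bits

D_KL(P||Q) = Σ P(x) log₂(P(x)/Q(x))

Computing term by term:
  P(1)·log₂(P(1)/Q(1)) = (1/24)·log₂((1/24)/(1/4)) = -0.10771
  P(2)·log₂(P(2)/Q(2)) = (5/8)·log₂((5/8)/(1/24)) = 2.44181
  P(3)·log₂(P(3)/Q(3)) = (7/24)·log₂((7/24)/(1/3)) = -0.05619
  P(4)·log₂(P(4)/Q(4)) = (1/24)·log₂((1/24)/(3/8)) = -0.13208

D_KL(P||Q) = -0.10771 + 2.44181 - 0.05619 - 0.13208 = 2.14583 ≈ 2.1458 bits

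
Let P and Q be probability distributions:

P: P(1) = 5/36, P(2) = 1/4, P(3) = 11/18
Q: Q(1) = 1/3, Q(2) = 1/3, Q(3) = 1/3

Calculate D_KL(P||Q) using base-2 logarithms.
0.2552 bits

D_KL(P||Q) = Σ P(x) log₂(P(x)/Q(x))

Computing term by term:
  P(1)·log₂(P(1)/Q(1)) = (5/36)·log₂((5/36)/(1/3)) = -0.17542
  P(2)·log₂(P(2)/Q(2)) = (1/4)·log₂((1/4)/(1/3)) = -0.10376
  P(3)·log₂(P(3)/Q(3)) = (11/18)·log₂((11/18)/(1/3)) = 0.53440

D_KL(P||Q) = -0.17542 - 0.10376 + 0.53440 = 0.25522 ≈ 0.2552 bits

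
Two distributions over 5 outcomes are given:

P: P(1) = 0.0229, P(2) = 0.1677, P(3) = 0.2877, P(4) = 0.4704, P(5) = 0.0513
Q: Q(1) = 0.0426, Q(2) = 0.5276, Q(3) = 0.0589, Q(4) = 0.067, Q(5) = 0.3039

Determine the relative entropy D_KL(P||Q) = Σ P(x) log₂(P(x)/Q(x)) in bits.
1.5515 bits

D_KL(P||Q) = Σ P(x) log₂(P(x)/Q(x))

Computing term by term:
  P(1)·log₂(P(1)/Q(1)) = 0.0229·log₂(0.0229/0.0426) = -0.02051
  P(2)·log₂(P(2)/Q(2)) = 0.1677·log₂(0.1677/0.5276) = -0.27730
  P(3)·log₂(P(3)/Q(3)) = 0.2877·log₂(0.2877/0.0589) = 0.65832
  P(4)·log₂(P(4)/Q(4)) = 0.4704·log₂(0.4704/0.067) = 1.32260
  P(5)·log₂(P(5)/Q(5)) = 0.0513·log₂(0.0513/0.3039) = -0.13166

D_KL(P||Q) = -0.02051 - 0.27730 + 0.65832 + 1.32260 - 0.13166 = 1.55145 ≈ 1.5515 bits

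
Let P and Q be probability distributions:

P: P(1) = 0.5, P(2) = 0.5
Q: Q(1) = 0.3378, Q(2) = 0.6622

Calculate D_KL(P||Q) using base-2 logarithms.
0.0802 bits

D_KL(P||Q) = Σ P(x) log₂(P(x)/Q(x))

Computing term by term:
  P(1)·log₂(P(1)/Q(1)) = 0.5·log₂(0.5/0.3378) = 0.28288
  P(2)·log₂(P(2)/Q(2)) = 0.5·log₂(0.5/0.6622) = -0.20267

D_KL(P||Q) = 0.28288 - 0.20267 = 0.08021 ≈ 0.0802 bits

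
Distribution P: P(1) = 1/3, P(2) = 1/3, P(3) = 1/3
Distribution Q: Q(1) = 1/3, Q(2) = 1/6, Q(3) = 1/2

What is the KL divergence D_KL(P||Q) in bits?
0.1383 bits

D_KL(P||Q) = Σ P(x) log₂(P(x)/Q(x))

Computing term by term:
  P(1)·log₂(P(1)/Q(1)) = (1/3)·log₂((1/3)/(1/3)) = 0.00000
  P(2)·log₂(P(2)/Q(2)) = (1/3)·log₂((1/3)/(1/6)) = 0.33333
  P(3)·log₂(P(3)/Q(3)) = (1/3)·log₂((1/3)/(1/2)) = -0.19499

D_KL(P||Q) = 0.00000 + 0.33333 - 0.19499 = 0.13834 ≈ 0.1383 bits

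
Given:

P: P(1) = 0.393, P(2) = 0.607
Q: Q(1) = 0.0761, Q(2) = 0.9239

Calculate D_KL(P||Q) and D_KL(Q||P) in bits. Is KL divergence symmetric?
D_KL(P||Q) = 0.5630 bits, D_KL(Q||P) = 0.3797 bits. No, KL divergence is not symmetric.

D_KL(P||Q) = Σ P(x) log₂(P(x)/Q(x))

Computing term by term:
  P(1)·log₂(P(1)/Q(1)) = 0.393·log₂(0.393/0.0761) = 0.93084
  P(2)·log₂(P(2)/Q(2)) = 0.607·log₂(0.607/0.9239) = -0.36787

D_KL(P||Q) = 0.93084 - 0.36787 = 0.56297 ≈ 0.5630 bits

D_KL(Q||P) = Σ Q(x) log₂(Q(x)/P(x))

Computing term by term:
  Q(1)·log₂(Q(1)/P(1)) = 0.0761·log₂(0.0761/0.393) = -0.18025
  Q(2)·log₂(Q(2)/P(2)) = 0.9239·log₂(0.9239/0.607) = 0.55992

D_KL(Q||P) = -0.18025 + 0.55992 = 0.37967 ≈ 0.3797 bits

These are NOT equal (difference: 0.1833 bits). KL divergence is asymmetric: D_KL(P||Q) ≠ D_KL(Q||P) in general.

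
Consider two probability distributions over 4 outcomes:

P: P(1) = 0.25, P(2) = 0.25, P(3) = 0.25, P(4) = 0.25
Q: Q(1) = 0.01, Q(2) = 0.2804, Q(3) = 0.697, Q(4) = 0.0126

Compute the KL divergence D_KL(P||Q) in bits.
1.8274 bits

D_KL(P||Q) = Σ P(x) log₂(P(x)/Q(x))

Computing term by term:
  P(1)·log₂(P(1)/Q(1)) = 0.25·log₂(0.25/0.01) = 1.16096
  P(2)·log₂(P(2)/Q(2)) = 0.25·log₂(0.25/0.2804) = -0.04139
  P(3)·log₂(P(3)/Q(3)) = 0.25·log₂(0.25/0.697) = -0.36981
  P(4)·log₂(P(4)/Q(4)) = 0.25·log₂(0.25/0.0126) = 1.07761

D_KL(P||Q) = 1.16096 - 0.04139 - 0.36981 + 1.07761 = 1.82737 ≈ 1.8274 bits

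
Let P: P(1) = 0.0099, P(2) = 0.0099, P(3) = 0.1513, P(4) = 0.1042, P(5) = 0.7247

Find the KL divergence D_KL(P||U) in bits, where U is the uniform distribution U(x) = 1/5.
1.1013 bits

U(i) = 1/5 for all i

D_KL(P||U) = Σ P(x) log₂(P(x) / (1/5))
           = Σ P(x) log₂(P(x)) + log₂(5)
           = log₂(5) - H(P)

H(P) = -Σ P(x) log₂(P(x)):
  -P(1)·log₂(P(1)) = -(0.0099)·log₂(0.0099) = 0.06592
  -P(2)·log₂(P(2)) = -(0.0099)·log₂(0.0099) = 0.06592
  -P(3)·log₂(P(3)) = -(0.1513)·log₂(0.1513) = 0.41222
  -P(4)·log₂(P(4)) = -(0.1042)·log₂(0.1042) = 0.33996
  -P(5)·log₂(P(5)) = -(0.7247)·log₂(0.7247) = 0.33666
H(P) = 0.06592 + 0.06592 + 0.41222 + 0.33996 + 0.33666 = 1.22068 bits

log₂(5) = 2.32193 bits

D_KL(P||U) = 2.32193 - 1.22068 = 1.10125 ≈ 1.1013 bits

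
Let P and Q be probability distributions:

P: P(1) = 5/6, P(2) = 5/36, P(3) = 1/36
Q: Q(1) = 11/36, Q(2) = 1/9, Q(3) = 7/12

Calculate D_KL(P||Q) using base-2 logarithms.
1.1289 bits

D_KL(P||Q) = Σ P(x) log₂(P(x)/Q(x))

Computing term by term:
  P(1)·log₂(P(1)/Q(1)) = (5/6)·log₂((5/6)/(11/36)) = 1.20622
  P(2)·log₂(P(2)/Q(2)) = (5/36)·log₂((5/36)/(1/9)) = 0.04471
  P(3)·log₂(P(3)/Q(3)) = (1/36)·log₂((1/36)/(7/12)) = -0.12201

D_KL(P||Q) = 1.20622 + 0.04471 - 0.12201 = 1.12892 ≈ 1.1289 bits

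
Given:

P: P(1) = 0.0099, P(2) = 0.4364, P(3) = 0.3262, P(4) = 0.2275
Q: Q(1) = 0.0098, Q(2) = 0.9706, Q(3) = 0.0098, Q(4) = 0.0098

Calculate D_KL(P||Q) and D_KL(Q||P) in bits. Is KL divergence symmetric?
D_KL(P||Q) = 2.1786 bits, D_KL(Q||P) = 1.0252 bits. No, KL divergence is not symmetric.

D_KL(P||Q) = Σ P(x) log₂(P(x)/Q(x))

Computing term by term:
  P(1)·log₂(P(1)/Q(1)) = 0.0099·log₂(0.0099/0.0098) = 0.00015
  P(2)·log₂(P(2)/Q(2)) = 0.4364·log₂(0.4364/0.9706) = -0.50327
  P(3)·log₂(P(3)/Q(3)) = 0.3262·log₂(0.3262/0.0098) = 1.64954
  P(4)·log₂(P(4)/Q(4)) = 0.2275·log₂(0.2275/0.0098) = 1.03215

D_KL(P||Q) = 0.00015 - 0.50327 + 1.64954 + 1.03215 = 2.17857 ≈ 2.1786 bits

D_KL(Q||P) = Σ Q(x) log₂(Q(x)/P(x))

Computing term by term:
  Q(1)·log₂(Q(1)/P(1)) = 0.0098·log₂(0.0098/0.0099) = -0.00014
  Q(2)·log₂(Q(2)/P(2)) = 0.9706·log₂(0.9706/0.4364) = 1.11932
  Q(3)·log₂(Q(3)/P(3)) = 0.0098·log₂(0.0098/0.3262) = -0.04956
  Q(4)·log₂(Q(4)/P(4)) = 0.0098·log₂(0.0098/0.2275) = -0.04446

D_KL(Q||P) = -0.00014 + 1.11932 - 0.04956 - 0.04446 = 1.02516 ≈ 1.0252 bits

These are NOT equal (difference: 1.1534 bits). KL divergence is asymmetric: D_KL(P||Q) ≠ D_KL(Q||P) in general.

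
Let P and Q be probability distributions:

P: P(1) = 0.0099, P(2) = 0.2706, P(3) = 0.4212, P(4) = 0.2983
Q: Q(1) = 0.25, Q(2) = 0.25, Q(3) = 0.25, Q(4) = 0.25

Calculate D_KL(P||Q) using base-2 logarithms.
0.3778 bits

D_KL(P||Q) = Σ P(x) log₂(P(x)/Q(x))

Computing term by term:
  P(1)·log₂(P(1)/Q(1)) = 0.0099·log₂(0.0099/0.25) = -0.04612
  P(2)·log₂(P(2)/Q(2)) = 0.2706·log₂(0.2706/0.25) = 0.03091
  P(3)·log₂(P(3)/Q(3)) = 0.4212·log₂(0.4212/0.25) = 0.31699
  P(4)·log₂(P(4)/Q(4)) = 0.2983·log₂(0.2983/0.25) = 0.07602

D_KL(P||Q) = -0.04612 + 0.03091 + 0.31699 + 0.07602 = 0.37780 ≈ 0.3778 bits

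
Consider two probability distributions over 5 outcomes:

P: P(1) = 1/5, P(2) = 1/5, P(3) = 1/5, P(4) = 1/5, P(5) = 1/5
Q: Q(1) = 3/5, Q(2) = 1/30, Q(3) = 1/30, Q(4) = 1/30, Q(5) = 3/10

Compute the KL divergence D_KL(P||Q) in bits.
1.1170 bits

D_KL(P||Q) = Σ P(x) log₂(P(x)/Q(x))

Computing term by term:
  P(1)·log₂(P(1)/Q(1)) = (1/5)·log₂((1/5)/(3/5)) = -0.31699
  P(2)·log₂(P(2)/Q(2)) = (1/5)·log₂((1/5)/(1/30)) = 0.51699
  P(3)·log₂(P(3)/Q(3)) = (1/5)·log₂((1/5)/(1/30)) = 0.51699
  P(4)·log₂(P(4)/Q(4)) = (1/5)·log₂((1/5)/(1/30)) = 0.51699
  P(5)·log₂(P(5)/Q(5)) = (1/5)·log₂((1/5)/(3/10)) = -0.11699

D_KL(P||Q) = -0.31699 + 0.51699 + 0.51699 + 0.51699 - 0.11699 = 1.11699 ≈ 1.1170 bits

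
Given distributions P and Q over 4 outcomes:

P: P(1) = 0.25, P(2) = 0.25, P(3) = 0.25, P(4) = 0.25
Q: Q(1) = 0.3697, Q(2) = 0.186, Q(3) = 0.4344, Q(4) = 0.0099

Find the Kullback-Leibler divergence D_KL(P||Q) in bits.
0.9309 bits

D_KL(P||Q) = Σ P(x) log₂(P(x)/Q(x))

Computing term by term:
  P(1)·log₂(P(1)/Q(1)) = 0.25·log₂(0.25/0.3697) = -0.14111
  P(2)·log₂(P(2)/Q(2)) = 0.25·log₂(0.25/0.186) = 0.10666
  P(3)·log₂(P(3)/Q(3)) = 0.25·log₂(0.25/0.4344) = -0.19927
  P(4)·log₂(P(4)/Q(4)) = 0.25·log₂(0.25/0.0099) = 1.16459

D_KL(P||Q) = -0.14111 + 0.10666 - 0.19927 + 1.16459 = 0.93087 ≈ 0.9309 bits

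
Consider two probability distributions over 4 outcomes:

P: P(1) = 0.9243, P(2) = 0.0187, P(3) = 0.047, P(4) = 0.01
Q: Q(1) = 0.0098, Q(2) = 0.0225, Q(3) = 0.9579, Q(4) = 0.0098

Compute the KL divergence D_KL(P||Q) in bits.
5.8538 bits

D_KL(P||Q) = Σ P(x) log₂(P(x)/Q(x))

Computing term by term:
  P(1)·log₂(P(1)/Q(1)) = 0.9243·log₂(0.9243/0.0098) = 6.06289
  P(2)·log₂(P(2)/Q(2)) = 0.0187·log₂(0.0187/0.0225) = -0.00499
  P(3)·log₂(P(3)/Q(3)) = 0.047·log₂(0.047/0.9579) = -0.20441
  P(4)·log₂(P(4)/Q(4)) = 0.01·log₂(0.01/0.0098) = 0.00029

D_KL(P||Q) = 6.06289 - 0.00499 - 0.20441 + 0.00029 = 5.85378 ≈ 5.8538 bits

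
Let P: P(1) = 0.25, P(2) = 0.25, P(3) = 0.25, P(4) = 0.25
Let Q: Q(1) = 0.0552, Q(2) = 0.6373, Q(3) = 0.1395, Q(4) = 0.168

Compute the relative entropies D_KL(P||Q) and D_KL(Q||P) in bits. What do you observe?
D_KL(P||Q) = 0.5611 bits, D_KL(Q||P) = 0.5263 bits. The two directions give different values (D_KL(P||Q) exceeds D_KL(Q||P) by 0.0348 bits): KL divergence is asymmetric.

D_KL(P||Q) = Σ P(x) log₂(P(x)/Q(x))

Computing term by term:
  P(1)·log₂(P(1)/Q(1)) = 0.25·log₂(0.25/0.0552) = 0.54480
  P(2)·log₂(P(2)/Q(2)) = 0.25·log₂(0.25/0.6373) = -0.33751
  P(3)·log₂(P(3)/Q(3)) = 0.25·log₂(0.25/0.1395) = 0.21042
  P(4)·log₂(P(4)/Q(4)) = 0.25·log₂(0.25/0.168) = 0.14337

D_KL(P||Q) = 0.54480 - 0.33751 + 0.21042 + 0.14337 = 0.56108 ≈ 0.5611 bits

D_KL(Q||P) = Σ Q(x) log₂(Q(x)/P(x))

Computing term by term:
  Q(1)·log₂(Q(1)/P(1)) = 0.0552·log₂(0.0552/0.25) = -0.12029
  Q(2)·log₂(Q(2)/P(2)) = 0.6373·log₂(0.6373/0.25) = 0.86038
  Q(3)·log₂(Q(3)/P(3)) = 0.1395·log₂(0.1395/0.25) = -0.11741
  Q(4)·log₂(Q(4)/P(4)) = 0.168·log₂(0.168/0.25) = -0.09634

D_KL(Q||P) = -0.12029 + 0.86038 - 0.11741 - 0.09634 = 0.52634 ≈ 0.5263 bits

These are NOT equal (difference: 0.0348 bits). KL divergence is asymmetric: D_KL(P||Q) ≠ D_KL(Q||P) in general.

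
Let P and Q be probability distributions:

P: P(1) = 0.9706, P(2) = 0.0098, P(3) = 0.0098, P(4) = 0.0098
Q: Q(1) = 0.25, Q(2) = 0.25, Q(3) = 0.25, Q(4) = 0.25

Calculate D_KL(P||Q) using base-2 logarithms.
1.7620 bits

D_KL(P||Q) = Σ P(x) log₂(P(x)/Q(x))

Computing term by term:
  P(1)·log₂(P(1)/Q(1)) = 0.9706·log₂(0.9706/0.25) = 1.89941
  P(2)·log₂(P(2)/Q(2)) = 0.0098·log₂(0.0098/0.25) = -0.04580
  P(3)·log₂(P(3)/Q(3)) = 0.0098·log₂(0.0098/0.25) = -0.04580
  P(4)·log₂(P(4)/Q(4)) = 0.0098·log₂(0.0098/0.25) = -0.04580

D_KL(P||Q) = 1.89941 - 0.04580 - 0.04580 - 0.04580 = 1.76201 ≈ 1.7620 bits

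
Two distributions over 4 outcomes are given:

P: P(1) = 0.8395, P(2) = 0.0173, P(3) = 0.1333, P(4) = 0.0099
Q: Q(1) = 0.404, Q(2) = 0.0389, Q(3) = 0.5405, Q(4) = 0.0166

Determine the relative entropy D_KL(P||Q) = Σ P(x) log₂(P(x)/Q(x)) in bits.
0.5890 bits

D_KL(P||Q) = Σ P(x) log₂(P(x)/Q(x))

Computing term by term:
  P(1)·log₂(P(1)/Q(1)) = 0.8395·log₂(0.8395/0.404) = 0.88582
  P(2)·log₂(P(2)/Q(2)) = 0.0173·log₂(0.0173/0.0389) = -0.02022
  P(3)·log₂(P(3)/Q(3)) = 0.1333·log₂(0.1333/0.5405) = -0.26922
  P(4)·log₂(P(4)/Q(4)) = 0.0099·log₂(0.0099/0.0166) = -0.00738

D_KL(P||Q) = 0.88582 - 0.02022 - 0.26922 - 0.00738 = 0.58900 ≈ 0.5890 bits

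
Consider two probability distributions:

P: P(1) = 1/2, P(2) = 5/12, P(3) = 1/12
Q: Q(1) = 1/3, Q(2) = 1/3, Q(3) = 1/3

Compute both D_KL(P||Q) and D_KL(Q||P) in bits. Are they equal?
D_KL(P||Q) = 0.2600 bits, D_KL(Q||P) = 0.3644 bits. No, they are not equal.

D_KL(P||Q) = Σ P(x) log₂(P(x)/Q(x))

Computing term by term:
  P(1)·log₂(P(1)/Q(1)) = (1/2)·log₂((1/2)/(1/3)) = 0.29248
  P(2)·log₂(P(2)/Q(2)) = (5/12)·log₂((5/12)/(1/3)) = 0.13414
  P(3)·log₂(P(3)/Q(3)) = (1/12)·log₂((1/12)/(1/3)) = -0.16667

D_KL(P||Q) = 0.29248 + 0.13414 - 0.16667 = 0.25995 ≈ 0.2600 bits

D_KL(Q||P) = Σ Q(x) log₂(Q(x)/P(x))

Computing term by term:
  Q(1)·log₂(Q(1)/P(1)) = (1/3)·log₂((1/3)/(1/2)) = -0.19499
  Q(2)·log₂(Q(2)/P(2)) = (1/3)·log₂((1/3)/(5/12)) = -0.10731
  Q(3)·log₂(Q(3)/P(3)) = (1/3)·log₂((1/3)/(1/12)) = 0.66667

D_KL(Q||P) = -0.19499 - 0.10731 + 0.66667 = 0.36437 ≈ 0.3644 bits

These are NOT equal (difference: 0.1044 bits). KL divergence is asymmetric: D_KL(P||Q) ≠ D_KL(Q||P) in general.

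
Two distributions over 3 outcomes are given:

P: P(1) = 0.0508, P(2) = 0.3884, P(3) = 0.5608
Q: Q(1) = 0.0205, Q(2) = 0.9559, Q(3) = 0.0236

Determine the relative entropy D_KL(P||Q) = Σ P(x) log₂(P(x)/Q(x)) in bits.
2.1251 bits

D_KL(P||Q) = Σ P(x) log₂(P(x)/Q(x))

Computing term by term:
  P(1)·log₂(P(1)/Q(1)) = 0.0508·log₂(0.0508/0.0205) = 0.06651
  P(2)·log₂(P(2)/Q(2)) = 0.3884·log₂(0.3884/0.9559) = -0.50465
  P(3)·log₂(P(3)/Q(3)) = 0.5608·log₂(0.5608/0.0236) = 2.56321

D_KL(P||Q) = 0.06651 - 0.50465 + 2.56321 = 2.12507 ≈ 2.1251 bits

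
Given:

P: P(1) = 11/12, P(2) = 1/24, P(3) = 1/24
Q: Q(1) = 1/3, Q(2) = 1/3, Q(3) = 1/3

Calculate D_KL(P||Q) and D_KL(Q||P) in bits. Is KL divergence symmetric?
D_KL(P||Q) = 1.0878 bits, D_KL(Q||P) = 1.5135 bits. No, KL divergence is not symmetric.

D_KL(P||Q) = Σ P(x) log₂(P(x)/Q(x))

Computing term by term:
  P(1)·log₂(P(1)/Q(1)) = (11/12)·log₂((11/12)/(1/3)) = 1.33781
  P(2)·log₂(P(2)/Q(2)) = (1/24)·log₂((1/24)/(1/3)) = -0.12500
  P(3)·log₂(P(3)/Q(3)) = (1/24)·log₂((1/24)/(1/3)) = -0.12500

D_KL(P||Q) = 1.33781 - 0.12500 - 0.12500 = 1.08781 ≈ 1.0878 bits

D_KL(Q||P) = Σ Q(x) log₂(Q(x)/P(x))

Computing term by term:
  Q(1)·log₂(Q(1)/P(1)) = (1/3)·log₂((1/3)/(11/12)) = -0.48648
  Q(2)·log₂(Q(2)/P(2)) = (1/3)·log₂((1/3)/(1/24)) = 1.00000
  Q(3)·log₂(Q(3)/P(3)) = (1/3)·log₂((1/3)/(1/24)) = 1.00000

D_KL(Q||P) = -0.48648 + 1.00000 + 1.00000 = 1.51352 ≈ 1.5135 bits

These are NOT equal (difference: 0.4257 bits). KL divergence is asymmetric: D_KL(P||Q) ≠ D_KL(Q||P) in general.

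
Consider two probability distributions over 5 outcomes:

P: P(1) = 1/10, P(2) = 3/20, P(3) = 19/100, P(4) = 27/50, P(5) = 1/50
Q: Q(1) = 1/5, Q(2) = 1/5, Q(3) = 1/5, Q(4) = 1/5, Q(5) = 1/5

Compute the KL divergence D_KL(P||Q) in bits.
0.5310 bits

D_KL(P||Q) = Σ P(x) log₂(P(x)/Q(x))

Computing term by term:
  P(1)·log₂(P(1)/Q(1)) = (1/10)·log₂((1/10)/(1/5)) = -0.10000
  P(2)·log₂(P(2)/Q(2)) = (3/20)·log₂((3/20)/(1/5)) = -0.06226
  P(3)·log₂(P(3)/Q(3)) = (19/100)·log₂((19/100)/(1/5)) = -0.01406
  P(4)·log₂(P(4)/Q(4)) = (27/50)·log₂((27/50)/(1/5)) = 0.77380
  P(5)·log₂(P(5)/Q(5)) = (1/50)·log₂((1/50)/(1/5)) = -0.06644

D_KL(P||Q) = -0.10000 - 0.06226 - 0.01406 + 0.77380 - 0.06644 = 0.53104 ≈ 0.5310 bits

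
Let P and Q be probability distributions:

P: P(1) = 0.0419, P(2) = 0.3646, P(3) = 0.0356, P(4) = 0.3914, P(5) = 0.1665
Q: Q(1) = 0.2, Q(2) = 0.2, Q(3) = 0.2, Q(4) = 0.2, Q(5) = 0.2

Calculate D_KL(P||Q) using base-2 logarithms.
0.4678 bits

D_KL(P||Q) = Σ P(x) log₂(P(x)/Q(x))

Computing term by term:
  P(1)·log₂(P(1)/Q(1)) = 0.0419·log₂(0.0419/0.2) = -0.09448
  P(2)·log₂(P(2)/Q(2)) = 0.3646·log₂(0.3646/0.2) = 0.31586
  P(3)·log₂(P(3)/Q(3)) = 0.0356·log₂(0.0356/0.2) = -0.08865
  P(4)·log₂(P(4)/Q(4)) = 0.3914·log₂(0.3914/0.2) = 0.37913
  P(5)·log₂(P(5)/Q(5)) = 0.1665·log₂(0.1665/0.2) = -0.04404

D_KL(P||Q) = -0.09448 + 0.31586 - 0.08865 + 0.37913 - 0.04404 = 0.46782 ≈ 0.4678 bits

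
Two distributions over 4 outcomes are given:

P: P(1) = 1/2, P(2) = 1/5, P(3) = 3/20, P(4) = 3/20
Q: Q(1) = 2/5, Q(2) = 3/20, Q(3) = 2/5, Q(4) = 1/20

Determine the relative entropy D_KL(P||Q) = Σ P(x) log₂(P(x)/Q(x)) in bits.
0.2695 bits

D_KL(P||Q) = Σ P(x) log₂(P(x)/Q(x))

Computing term by term:
  P(1)·log₂(P(1)/Q(1)) = (1/2)·log₂((1/2)/(2/5)) = 0.16096
  P(2)·log₂(P(2)/Q(2)) = (1/5)·log₂((1/5)/(3/20)) = 0.08301
  P(3)·log₂(P(3)/Q(3)) = (3/20)·log₂((3/20)/(2/5)) = -0.21226
  P(4)·log₂(P(4)/Q(4)) = (3/20)·log₂((3/20)/(1/20)) = 0.23774

D_KL(P||Q) = 0.16096 + 0.08301 - 0.21226 + 0.23774 = 0.26945 ≈ 0.2695 bits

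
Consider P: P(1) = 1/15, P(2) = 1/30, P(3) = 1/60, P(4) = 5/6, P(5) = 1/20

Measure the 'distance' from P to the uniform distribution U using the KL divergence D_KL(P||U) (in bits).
1.3642 bits

U(i) = 1/5 for all i

D_KL(P||U) = Σ P(x) log₂(P(x) / (1/5))
           = Σ P(x) log₂(P(x)) + log₂(5)
           = log₂(5) - H(P)

H(P) = -Σ P(x) log₂(P(x)):
  -P(1)·log₂(P(1)) = -(1/15)·log₂(1/15) = 0.26046
  -P(2)·log₂(P(2)) = -(1/30)·log₂(1/30) = 0.16356
  -P(3)·log₂(P(3)) = -(1/60)·log₂(1/60) = 0.09845
  -P(4)·log₂(P(4)) = -(5/6)·log₂(5/6) = 0.21920
  -P(5)·log₂(P(5)) = -(1/20)·log₂(1/20) = 0.21610
H(P) = 0.26046 + 0.16356 + 0.09845 + 0.21920 + 0.21610 = 0.95777 bits

log₂(5) = 2.32193 bits

D_KL(P||U) = 2.32193 - 0.95777 = 1.36416 ≈ 1.3642 bits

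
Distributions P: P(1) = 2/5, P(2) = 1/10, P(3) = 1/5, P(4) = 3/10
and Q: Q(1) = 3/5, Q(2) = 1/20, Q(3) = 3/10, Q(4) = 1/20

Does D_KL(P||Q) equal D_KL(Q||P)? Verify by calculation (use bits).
D_KL(P||Q) = 0.5245 bits, D_KL(Q||P) = 0.3472 bits. No — D_KL(P||Q) ≠ D_KL(Q||P) for this pair.

D_KL(P||Q) = Σ P(x) log₂(P(x)/Q(x))

Computing term by term:
  P(1)·log₂(P(1)/Q(1)) = (2/5)·log₂((2/5)/(3/5)) = -0.23399
  P(2)·log₂(P(2)/Q(2)) = (1/10)·log₂((1/10)/(1/20)) = 0.10000
  P(3)·log₂(P(3)/Q(3)) = (1/5)·log₂((1/5)/(3/10)) = -0.11699
  P(4)·log₂(P(4)/Q(4)) = (3/10)·log₂((3/10)/(1/20)) = 0.77549

D_KL(P||Q) = -0.23399 + 0.10000 - 0.11699 + 0.77549 = 0.52451 ≈ 0.5245 bits

D_KL(Q||P) = Σ Q(x) log₂(Q(x)/P(x))

Computing term by term:
  Q(1)·log₂(Q(1)/P(1)) = (3/5)·log₂((3/5)/(2/5)) = 0.35098
  Q(2)·log₂(Q(2)/P(2)) = (1/20)·log₂((1/20)/(1/10)) = -0.05000
  Q(3)·log₂(Q(3)/P(3)) = (3/10)·log₂((3/10)/(1/5)) = 0.17549
  Q(4)·log₂(Q(4)/P(4)) = (1/20)·log₂((1/20)/(3/10)) = -0.12925

D_KL(Q||P) = 0.35098 - 0.05000 + 0.17549 - 0.12925 = 0.34722 ≈ 0.3472 bits

These are NOT equal (difference: 0.1773 bits). KL divergence is asymmetric: D_KL(P||Q) ≠ D_KL(Q||P) in general.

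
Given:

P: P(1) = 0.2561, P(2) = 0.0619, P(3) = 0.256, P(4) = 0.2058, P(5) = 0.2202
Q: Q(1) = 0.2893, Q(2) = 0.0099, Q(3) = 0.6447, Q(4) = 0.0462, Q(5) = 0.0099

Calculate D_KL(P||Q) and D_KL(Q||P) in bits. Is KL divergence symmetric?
D_KL(P||Q) = 1.2065 bits, D_KL(Q||P) = 0.7399 bits. No, KL divergence is not symmetric.

D_KL(P||Q) = Σ P(x) log₂(P(x)/Q(x))

Computing term by term:
  P(1)·log₂(P(1)/Q(1)) = 0.2561·log₂(0.2561/0.2893) = -0.04504
  P(2)·log₂(P(2)/Q(2)) = 0.0619·log₂(0.0619/0.0099) = 0.16369
  P(3)·log₂(P(3)/Q(3)) = 0.256·log₂(0.256/0.6447) = -0.34112
  P(4)·log₂(P(4)/Q(4)) = 0.2058·log₂(0.2058/0.0462) = 0.44356
  P(5)·log₂(P(5)/Q(5)) = 0.2202·log₂(0.2202/0.0099) = 0.98545

D_KL(P||Q) = -0.04504 + 0.16369 - 0.34112 + 0.44356 + 0.98545 = 1.20654 ≈ 1.2065 bits

D_KL(Q||P) = Σ Q(x) log₂(Q(x)/P(x))

Computing term by term:
  Q(1)·log₂(Q(1)/P(1)) = 0.2893·log₂(0.2893/0.2561) = 0.05088
  Q(2)·log₂(Q(2)/P(2)) = 0.0099·log₂(0.0099/0.0619) = -0.02618
  Q(3)·log₂(Q(3)/P(3)) = 0.6447·log₂(0.6447/0.256) = 0.85905
  Q(4)·log₂(Q(4)/P(4)) = 0.0462·log₂(0.0462/0.2058) = -0.09957
  Q(5)·log₂(Q(5)/P(5)) = 0.0099·log₂(0.0099/0.2202) = -0.04430

D_KL(Q||P) = 0.05088 - 0.02618 + 0.85905 - 0.09957 - 0.04430 = 0.73988 ≈ 0.7399 bits

These are NOT equal (difference: 0.4666 bits). KL divergence is asymmetric: D_KL(P||Q) ≠ D_KL(Q||P) in general.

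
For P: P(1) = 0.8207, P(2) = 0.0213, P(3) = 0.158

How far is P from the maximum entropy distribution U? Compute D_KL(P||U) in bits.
0.8121 bits

U(i) = 1/3 for all i

D_KL(P||U) = Σ P(x) log₂(P(x) / (1/3))
           = Σ P(x) log₂(P(x)) + log₂(3)
           = log₂(3) - H(P)

H(P) = -Σ P(x) log₂(P(x)):
  -P(1)·log₂(P(1)) = -(0.8207)·log₂(0.8207) = 0.23396
  -P(2)·log₂(P(2)) = -(0.0213)·log₂(0.0213) = 0.11828
  -P(3)·log₂(P(3)) = -(0.158)·log₂(0.158) = 0.42060
H(P) = 0.23396 + 0.11828 + 0.42060 = 0.77284 bits

log₂(3) = 1.58496 bits

D_KL(P||U) = 1.58496 - 0.77284 = 0.81212 ≈ 0.8121 bits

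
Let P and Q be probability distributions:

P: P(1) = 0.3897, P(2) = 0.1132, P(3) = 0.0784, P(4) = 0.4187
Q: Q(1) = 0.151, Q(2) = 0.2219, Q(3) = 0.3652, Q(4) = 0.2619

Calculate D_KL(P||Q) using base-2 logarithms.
0.5325 bits

D_KL(P||Q) = Σ P(x) log₂(P(x)/Q(x))

Computing term by term:
  P(1)·log₂(P(1)/Q(1)) = 0.3897·log₂(0.3897/0.151) = 0.53304
  P(2)·log₂(P(2)/Q(2)) = 0.1132·log₂(0.1132/0.2219) = -0.10992
  P(3)·log₂(P(3)/Q(3)) = 0.0784·log₂(0.0784/0.3652) = -0.17403
  P(4)·log₂(P(4)/Q(4)) = 0.4187·log₂(0.4187/0.2619) = 0.28342

D_KL(P||Q) = 0.53304 - 0.10992 - 0.17403 + 0.28342 = 0.53251 ≈ 0.5325 bits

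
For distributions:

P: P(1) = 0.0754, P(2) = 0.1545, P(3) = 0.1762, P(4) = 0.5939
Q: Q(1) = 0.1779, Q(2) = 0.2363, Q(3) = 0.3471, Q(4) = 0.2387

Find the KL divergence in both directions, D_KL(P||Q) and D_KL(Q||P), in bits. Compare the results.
D_KL(P||Q) = 0.4206 bits, D_KL(Q||P) = 0.3908 bits. D_KL(P||Q) is larger than D_KL(Q||P) by 0.0298 bits; the two directions differ.

D_KL(P||Q) = Σ P(x) log₂(P(x)/Q(x))

Computing term by term:
  P(1)·log₂(P(1)/Q(1)) = 0.0754·log₂(0.0754/0.1779) = -0.09338
  P(2)·log₂(P(2)/Q(2)) = 0.1545·log₂(0.1545/0.2363) = -0.09471
  P(3)·log₂(P(3)/Q(3)) = 0.1762·log₂(0.1762/0.3471) = -0.17235
  P(4)·log₂(P(4)/Q(4)) = 0.5939·log₂(0.5939/0.2387) = 0.78099

D_KL(P||Q) = -0.09338 - 0.09471 - 0.17235 + 0.78099 = 0.42055 ≈ 0.4206 bits

D_KL(Q||P) = Σ Q(x) log₂(Q(x)/P(x))

Computing term by term:
  Q(1)·log₂(Q(1)/P(1)) = 0.1779·log₂(0.1779/0.0754) = 0.22032
  Q(2)·log₂(Q(2)/P(2)) = 0.2363·log₂(0.2363/0.1545) = 0.14485
  Q(3)·log₂(Q(3)/P(3)) = 0.3471·log₂(0.3471/0.1762) = 0.33951
  Q(4)·log₂(Q(4)/P(4)) = 0.2387·log₂(0.2387/0.5939) = -0.31390

D_KL(Q||P) = 0.22032 + 0.14485 + 0.33951 - 0.31390 = 0.39078 ≈ 0.3908 bits

These are NOT equal (difference: 0.0298 bits). KL divergence is asymmetric: D_KL(P||Q) ≠ D_KL(Q||P) in general.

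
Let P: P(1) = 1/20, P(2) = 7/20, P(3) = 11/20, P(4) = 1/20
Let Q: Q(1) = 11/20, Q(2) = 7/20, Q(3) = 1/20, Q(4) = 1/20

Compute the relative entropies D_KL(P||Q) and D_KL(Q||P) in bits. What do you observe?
D_KL(P||Q) = 1.7297 bits, D_KL(Q||P) = 1.7297 bits. The two directions give the same value here, because Q is a self-inverse relabeling of P; in general KL divergence is asymmetric.

D_KL(P||Q) = Σ P(x) log₂(P(x)/Q(x))

Computing term by term:
  P(1)·log₂(P(1)/Q(1)) = (1/20)·log₂((1/20)/(11/20)) = -0.17297
  P(2)·log₂(P(2)/Q(2)) = (7/20)·log₂((7/20)/(7/20)) = 0.00000
  P(3)·log₂(P(3)/Q(3)) = (11/20)·log₂((11/20)/(1/20)) = 1.90269
  P(4)·log₂(P(4)/Q(4)) = (1/20)·log₂((1/20)/(1/20)) = 0.00000

D_KL(P||Q) = -0.17297 + 0.00000 + 1.90269 + 0.00000 = 1.72972 ≈ 1.7297 bits

D_KL(Q||P) = Σ Q(x) log₂(Q(x)/P(x))

Computing term by term:
  Q(1)·log₂(Q(1)/P(1)) = (11/20)·log₂((11/20)/(1/20)) = 1.90269
  Q(2)·log₂(Q(2)/P(2)) = (7/20)·log₂((7/20)/(7/20)) = 0.00000
  Q(3)·log₂(Q(3)/P(3)) = (1/20)·log₂((1/20)/(11/20)) = -0.17297
  Q(4)·log₂(Q(4)/P(4)) = (1/20)·log₂((1/20)/(1/20)) = 0.00000

D_KL(Q||P) = 1.90269 + 0.00000 - 0.17297 + 0.00000 = 1.72972 ≈ 1.7297 bits

These ARE equal here. Q is P with outcomes relabeled (Q(1) = P(3), Q(3) = P(1)) by a relabeling that is its own inverse, so the two sums contain exactly the same terms in a different order. This is a special case — KL divergence is not symmetric in general: D_KL(P||Q) ≠ D_KL(Q||P) for most P, Q.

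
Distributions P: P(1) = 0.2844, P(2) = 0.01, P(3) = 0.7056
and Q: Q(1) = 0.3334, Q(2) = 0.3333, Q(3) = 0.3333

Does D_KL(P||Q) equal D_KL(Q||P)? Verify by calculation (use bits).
D_KL(P||Q) = 0.6477 bits, D_KL(Q||P) = 1.4019 bits. No — D_KL(P||Q) ≠ D_KL(Q||P) for this pair.

D_KL(P||Q) = Σ P(x) log₂(P(x)/Q(x))

Computing term by term:
  P(1)·log₂(P(1)/Q(1)) = 0.2844·log₂(0.2844/0.3334) = -0.06522
  P(2)·log₂(P(2)/Q(2)) = 0.01·log₂(0.01/0.3333) = -0.05059
  P(3)·log₂(P(3)/Q(3)) = 0.7056·log₂(0.7056/0.3333) = 0.76348

D_KL(P||Q) = -0.06522 - 0.05059 + 0.76348 = 0.64767 ≈ 0.6477 bits

D_KL(Q||P) = Σ Q(x) log₂(Q(x)/P(x))

Computing term by term:
  Q(1)·log₂(Q(1)/P(1)) = 0.3334·log₂(0.3334/0.2844) = 0.07646
  Q(2)·log₂(Q(2)/P(2)) = 0.3333·log₂(0.3333/0.01) = 1.68608
  Q(3)·log₂(Q(3)/P(3)) = 0.3333·log₂(0.3333/0.7056) = -0.36064

D_KL(Q||P) = 0.07646 + 1.68608 - 0.36064 = 1.40190 ≈ 1.4019 bits

These are NOT equal (difference: 0.7542 bits). KL divergence is asymmetric: D_KL(P||Q) ≠ D_KL(Q||P) in general.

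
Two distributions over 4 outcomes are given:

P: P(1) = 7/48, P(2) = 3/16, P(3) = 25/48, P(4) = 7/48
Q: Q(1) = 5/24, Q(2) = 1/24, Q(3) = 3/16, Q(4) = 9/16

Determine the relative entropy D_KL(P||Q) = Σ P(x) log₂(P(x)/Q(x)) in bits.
0.8155 bits

D_KL(P||Q) = Σ P(x) log₂(P(x)/Q(x))

Computing term by term:
  P(1)·log₂(P(1)/Q(1)) = (7/48)·log₂((7/48)/(5/24)) = -0.07504
  P(2)·log₂(P(2)/Q(2)) = (3/16)·log₂((3/16)/(1/24)) = 0.40686
  P(3)·log₂(P(3)/Q(3)) = (25/48)·log₂((25/48)/(3/16)) = 0.76767
  P(4)·log₂(P(4)/Q(4)) = (7/48)·log₂((7/48)/(9/16)) = -0.28402

D_KL(P||Q) = -0.07504 + 0.40686 + 0.76767 - 0.28402 = 0.81547 ≈ 0.8155 bits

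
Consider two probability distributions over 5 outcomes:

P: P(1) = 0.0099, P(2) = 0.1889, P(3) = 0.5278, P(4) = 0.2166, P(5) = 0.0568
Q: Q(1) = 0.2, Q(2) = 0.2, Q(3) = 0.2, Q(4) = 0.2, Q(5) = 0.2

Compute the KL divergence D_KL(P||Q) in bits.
0.6022 bits

D_KL(P||Q) = Σ P(x) log₂(P(x)/Q(x))

Computing term by term:
  P(1)·log₂(P(1)/Q(1)) = 0.0099·log₂(0.0099/0.2) = -0.04293
  P(2)·log₂(P(2)/Q(2)) = 0.1889·log₂(0.1889/0.2) = -0.01556
  P(3)·log₂(P(3)/Q(3)) = 0.5278·log₂(0.5278/0.2) = 0.73892
  P(4)·log₂(P(4)/Q(4)) = 0.2166·log₂(0.2166/0.2) = 0.02492
  P(5)·log₂(P(5)/Q(5)) = 0.0568·log₂(0.0568/0.2) = -0.10315

D_KL(P||Q) = -0.04293 - 0.01556 + 0.73892 + 0.02492 - 0.10315 = 0.60220 ≈ 0.6022 bits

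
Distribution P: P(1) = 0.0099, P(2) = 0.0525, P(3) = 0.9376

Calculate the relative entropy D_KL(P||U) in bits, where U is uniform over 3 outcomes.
1.2087 bits

U(i) = 1/3 for all i

D_KL(P||U) = Σ P(x) log₂(P(x) / (1/3))
           = Σ P(x) log₂(P(x)) + log₂(3)
           = log₂(3) - H(P)

H(P) = -Σ P(x) log₂(P(x)):
  -P(1)·log₂(P(1)) = -(0.0099)·log₂(0.0099) = 0.06592
  -P(2)·log₂(P(2)) = -(0.0525)·log₂(0.0525) = 0.22321
  -P(3)·log₂(P(3)) = -(0.9376)·log₂(0.9376) = 0.08716
H(P) = 0.06592 + 0.22321 + 0.08716 = 0.37629 bits

log₂(3) = 1.58496 bits

D_KL(P||U) = 1.58496 - 0.37629 = 1.20867 ≈ 1.2087 bits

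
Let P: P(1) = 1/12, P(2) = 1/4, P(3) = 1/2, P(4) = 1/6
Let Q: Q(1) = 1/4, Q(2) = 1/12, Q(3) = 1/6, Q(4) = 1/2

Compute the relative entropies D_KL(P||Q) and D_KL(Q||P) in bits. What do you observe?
D_KL(P||Q) = 0.7925 bits, D_KL(Q||P) = 0.7925 bits. The two directions give the same value here, because Q is a self-inverse relabeling of P; in general KL divergence is asymmetric.

D_KL(P||Q) = Σ P(x) log₂(P(x)/Q(x))

Computing term by term:
  P(1)·log₂(P(1)/Q(1)) = (1/12)·log₂((1/12)/(1/4)) = -0.13208
  P(2)·log₂(P(2)/Q(2)) = (1/4)·log₂((1/4)/(1/12)) = 0.39624
  P(3)·log₂(P(3)/Q(3)) = (1/2)·log₂((1/2)/(1/6)) = 0.79248
  P(4)·log₂(P(4)/Q(4)) = (1/6)·log₂((1/6)/(1/2)) = -0.26416

D_KL(P||Q) = -0.13208 + 0.39624 + 0.79248 - 0.26416 = 0.79248 ≈ 0.7925 bits

D_KL(Q||P) = Σ Q(x) log₂(Q(x)/P(x))

Computing term by term:
  Q(1)·log₂(Q(1)/P(1)) = (1/4)·log₂((1/4)/(1/12)) = 0.39624
  Q(2)·log₂(Q(2)/P(2)) = (1/12)·log₂((1/12)/(1/4)) = -0.13208
  Q(3)·log₂(Q(3)/P(3)) = (1/6)·log₂((1/6)/(1/2)) = -0.26416
  Q(4)·log₂(Q(4)/P(4)) = (1/2)·log₂((1/2)/(1/6)) = 0.79248

D_KL(Q||P) = 0.39624 - 0.13208 - 0.26416 + 0.79248 = 0.79248 ≈ 0.7925 bits

These ARE equal here. Q is P with outcomes relabeled (Q(1) = P(2), Q(2) = P(1), Q(3) = P(4), Q(4) = P(3)) by a relabeling that is its own inverse, so the two sums contain exactly the same terms in a different order. This is a special case — KL divergence is not symmetric in general: D_KL(P||Q) ≠ D_KL(Q||P) for most P, Q.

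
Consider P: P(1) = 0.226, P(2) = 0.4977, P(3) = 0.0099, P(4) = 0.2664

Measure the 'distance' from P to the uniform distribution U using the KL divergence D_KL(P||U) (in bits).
0.4398 bits

U(i) = 1/4 for all i

D_KL(P||U) = Σ P(x) log₂(P(x) / (1/4))
           = Σ P(x) log₂(P(x)) + log₂(4)
           = log₂(4) - H(P)

H(P) = -Σ P(x) log₂(P(x)):
  -P(1)·log₂(P(1)) = -(0.226)·log₂(0.226) = 0.48491
  -P(2)·log₂(P(2)) = -(0.4977)·log₂(0.4977) = 0.50101
  -P(3)·log₂(P(3)) = -(0.0099)·log₂(0.0099) = 0.06592
  -P(4)·log₂(P(4)) = -(0.2664)·log₂(0.2664) = 0.50838
H(P) = 0.48491 + 0.50101 + 0.06592 + 0.50838 = 1.56022 bits

log₂(4) = 2.00000 bits

D_KL(P||U) = 2.00000 - 1.56022 = 0.43978 ≈ 0.4398 bits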